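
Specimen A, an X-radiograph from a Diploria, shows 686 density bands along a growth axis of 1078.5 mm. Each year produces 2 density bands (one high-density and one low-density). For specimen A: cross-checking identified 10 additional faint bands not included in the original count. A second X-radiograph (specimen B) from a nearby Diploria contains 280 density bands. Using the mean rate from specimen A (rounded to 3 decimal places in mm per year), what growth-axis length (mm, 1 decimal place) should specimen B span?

433.9 mm

Specimen A: correcting the raw count gives 686 + 10 = 696 true density bands.
Specimen A: dividing by 2 density bands per year: 696 / 2 = 348 years.
A: Mean rate = 1078.5 mm / 348 years ≈ 3.099 mm/yr.
Specimen B: dividing by 2 density bands per year: 280 / 2 = 140 years. For B, 3.099 mm/year × 140 years = 433.9 mm.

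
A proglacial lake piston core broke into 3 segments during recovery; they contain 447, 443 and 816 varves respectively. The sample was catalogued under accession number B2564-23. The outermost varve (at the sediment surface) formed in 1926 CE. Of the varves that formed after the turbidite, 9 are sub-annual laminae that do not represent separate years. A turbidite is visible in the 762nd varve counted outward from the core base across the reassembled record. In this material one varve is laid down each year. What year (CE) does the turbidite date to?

991 CE

Total varves = 447 + 443 + 816 = 1706.
1706 − 762 = 944 varves lie beyond the turbidite toward the sediment surface.
944 − 9 false = 935 true varves after the turbidite.
The varve at the sediment surface is 1926 CE, so the turbidite dates to 1926 − 935 = 991 CE.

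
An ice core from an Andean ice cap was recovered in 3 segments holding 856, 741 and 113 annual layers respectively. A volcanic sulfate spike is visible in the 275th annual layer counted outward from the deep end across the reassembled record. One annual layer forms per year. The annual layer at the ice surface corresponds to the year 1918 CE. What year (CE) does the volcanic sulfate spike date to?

483 CE

Total annual layers = 856 + 741 + 113 = 1710.
The volcanic sulfate spike sits at annual layer 275 from the deep end, so 1710 − 275 = 1435 annual layers formed after it.
The annual layer at the ice surface is 1918 CE, so the volcanic sulfate spike dates to 1918 − 1435 = 483 CE.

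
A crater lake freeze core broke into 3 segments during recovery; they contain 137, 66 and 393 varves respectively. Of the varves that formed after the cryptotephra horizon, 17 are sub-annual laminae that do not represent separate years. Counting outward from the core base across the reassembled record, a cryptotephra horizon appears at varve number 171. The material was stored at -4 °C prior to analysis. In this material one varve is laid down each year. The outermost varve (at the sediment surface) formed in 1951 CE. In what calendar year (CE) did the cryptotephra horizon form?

1543 CE

Total varves = 137 + 66 + 393 = 596.
The cryptotephra horizon sits at varve 171 from the core base, so 596 − 171 = 425 varves formed after it.
Removing the 17 false varves leaves 425 − 17 = 408 true varves beyond the cryptotephra horizon.
The varve at the sediment surface is 1951 CE, so the cryptotephra horizon dates to 1951 − 408 = 1543 CE.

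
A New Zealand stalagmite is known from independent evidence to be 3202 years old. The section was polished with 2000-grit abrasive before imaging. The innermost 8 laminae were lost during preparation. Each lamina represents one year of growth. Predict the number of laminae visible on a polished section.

3194 laminae

At one lamina per year, 3202 years correspond to 3202 laminae.
Subtracting the 8 laminae not captured gives 3202 − 8 = 3194 laminae in the record.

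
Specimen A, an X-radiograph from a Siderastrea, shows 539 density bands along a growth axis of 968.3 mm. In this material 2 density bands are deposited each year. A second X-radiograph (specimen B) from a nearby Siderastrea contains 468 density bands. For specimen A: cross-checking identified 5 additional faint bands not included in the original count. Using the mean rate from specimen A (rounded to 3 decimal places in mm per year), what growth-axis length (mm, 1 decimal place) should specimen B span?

833.0 mm

Specimen A: correcting the raw count gives 539 + 5 = 544 true density bands.
Specimen A: 544 density bands at 2 per year is 544 / 2 = 272 years.
A: Mean rate = 968.3 mm / 272 years ≈ 3.560 mm/year.
Specimen B: dividing by 2 density bands per year: 468 / 2 = 234 years. Length of B = 3.560 × 234 = 833.0 mm.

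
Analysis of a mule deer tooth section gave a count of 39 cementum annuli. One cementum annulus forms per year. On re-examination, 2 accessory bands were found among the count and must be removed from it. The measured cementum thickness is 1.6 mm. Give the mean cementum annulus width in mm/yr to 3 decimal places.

After corrections the count is 39 − 2 = 37 cementum annuli.
Extension rate ≈ 1.6 / 37 = 0.043 mm/yr.

0.043 mm/yr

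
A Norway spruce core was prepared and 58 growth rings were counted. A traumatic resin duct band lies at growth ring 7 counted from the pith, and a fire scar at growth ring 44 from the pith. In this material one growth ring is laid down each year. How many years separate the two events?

Separation: 44 − 7 = 37 growth rings.
That is 37 years at one growth ring per year.

37 years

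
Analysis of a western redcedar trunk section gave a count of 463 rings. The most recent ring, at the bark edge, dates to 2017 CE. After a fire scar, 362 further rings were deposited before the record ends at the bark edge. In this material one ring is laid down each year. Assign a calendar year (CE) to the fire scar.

There are 362 rings younger than the fire scar.
The ring at the bark edge is 2017 CE, so the fire scar dates to 2017 − 362 = 1655 CE.

1655 CE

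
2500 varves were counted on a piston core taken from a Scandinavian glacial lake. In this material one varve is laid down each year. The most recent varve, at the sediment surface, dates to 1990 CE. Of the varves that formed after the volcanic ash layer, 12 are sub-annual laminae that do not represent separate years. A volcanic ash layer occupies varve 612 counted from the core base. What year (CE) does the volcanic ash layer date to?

114 CE

2500 − 612 = 1888 varves lie beyond the volcanic ash layer toward the sediment surface.
1888 − 12 false = 1876 true varves after the volcanic ash layer.
The varve at the sediment surface is 1990 CE, so the volcanic ash layer dates to 1990 − 1876 = 114 CE.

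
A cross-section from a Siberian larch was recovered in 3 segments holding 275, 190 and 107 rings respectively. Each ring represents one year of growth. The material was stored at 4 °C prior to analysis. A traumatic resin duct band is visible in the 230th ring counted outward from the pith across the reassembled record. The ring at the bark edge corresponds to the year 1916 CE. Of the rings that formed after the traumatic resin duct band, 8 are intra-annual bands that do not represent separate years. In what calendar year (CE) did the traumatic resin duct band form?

Total rings = 275 + 190 + 107 = 572.
The traumatic resin duct band sits at ring 230 from the pith, so 572 − 230 = 342 rings formed after it.
342 − 8 false = 334 true rings after the traumatic resin duct band.
Counting back 334 years from 1916 CE places the traumatic resin duct band in 1916 − 334 = 1582 CE.

1582 CE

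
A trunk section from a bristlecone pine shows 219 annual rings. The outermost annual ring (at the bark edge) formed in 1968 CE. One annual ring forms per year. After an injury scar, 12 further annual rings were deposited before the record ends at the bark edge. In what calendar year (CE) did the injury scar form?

1956 CE

12 annual rings post-date the injury scar.
1968 − 12 = 1956 CE.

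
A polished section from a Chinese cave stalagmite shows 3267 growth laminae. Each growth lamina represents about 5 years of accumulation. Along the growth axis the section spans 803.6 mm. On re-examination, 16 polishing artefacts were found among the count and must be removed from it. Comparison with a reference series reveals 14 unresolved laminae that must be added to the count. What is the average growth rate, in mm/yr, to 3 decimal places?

0.049 mm/yr

Correcting the raw count gives 3267 − 16 + 14 = 3265 true growth laminae.
At 5 years per growth lamina, 3265 × 5 = 16325 years.
Mean rate = 803.6 mm / 16325 years ≈ 0.049 mm/yr.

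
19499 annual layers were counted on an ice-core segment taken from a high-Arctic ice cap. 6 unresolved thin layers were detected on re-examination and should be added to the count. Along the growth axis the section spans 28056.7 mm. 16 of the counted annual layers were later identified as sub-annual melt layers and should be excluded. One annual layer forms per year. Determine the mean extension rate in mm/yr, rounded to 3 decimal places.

1.440 mm/yr

After corrections the count is 19499 − 16 + 6 = 19489 annual layers.
Mean rate = 28056.7 mm / 19489 years ≈ 1.440 mm/yr.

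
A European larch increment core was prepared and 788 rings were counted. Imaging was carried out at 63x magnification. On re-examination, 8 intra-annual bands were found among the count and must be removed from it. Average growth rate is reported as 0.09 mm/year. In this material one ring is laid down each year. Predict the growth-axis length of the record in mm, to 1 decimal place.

True ring count = 788 − 8 = 780.
Predicted length = 0.09 mm/year × 780 years = 70.2 mm.

70.2 mm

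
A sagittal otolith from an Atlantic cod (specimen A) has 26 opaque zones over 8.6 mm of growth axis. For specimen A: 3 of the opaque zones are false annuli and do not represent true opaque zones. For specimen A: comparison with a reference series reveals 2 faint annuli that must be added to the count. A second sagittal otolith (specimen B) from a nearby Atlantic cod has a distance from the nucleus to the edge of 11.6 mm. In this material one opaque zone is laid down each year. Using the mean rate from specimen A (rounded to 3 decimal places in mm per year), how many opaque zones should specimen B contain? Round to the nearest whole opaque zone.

34 opaque zones

Specimen A: true opaque zone count = 26 − 3 + 2 = 25.
A: Extension rate ≈ 8.6 / 25 = 0.344 mm/year.
B spans 11.6 / 0.344 = 33.72 years ≈ 34 opaque zones.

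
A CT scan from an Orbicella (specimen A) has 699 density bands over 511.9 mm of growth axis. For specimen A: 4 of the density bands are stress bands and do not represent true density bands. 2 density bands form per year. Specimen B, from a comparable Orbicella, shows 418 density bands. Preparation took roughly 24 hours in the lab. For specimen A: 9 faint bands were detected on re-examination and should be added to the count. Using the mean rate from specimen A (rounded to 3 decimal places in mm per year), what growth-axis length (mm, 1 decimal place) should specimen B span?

303.9 mm

Specimen A: true density band count = 699 − 4 + 9 = 704.
Specimen A: with 2 density bands per year, 704 / 2 = 352 years.
A: Extension rate ≈ 511.9 / 352 = 1.454 mm/yr.
Specimen B: 418 density bands at 2 per year is 418 / 2 = 209 years. Length of B = 1.454 × 209 = 303.9 mm.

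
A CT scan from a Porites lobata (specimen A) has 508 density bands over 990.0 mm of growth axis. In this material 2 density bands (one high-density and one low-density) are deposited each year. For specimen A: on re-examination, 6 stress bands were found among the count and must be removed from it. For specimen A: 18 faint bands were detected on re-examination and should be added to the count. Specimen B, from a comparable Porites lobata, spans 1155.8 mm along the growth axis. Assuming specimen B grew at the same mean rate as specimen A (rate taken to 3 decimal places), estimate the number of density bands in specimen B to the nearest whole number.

Specimen A: adjusted count: 508 − 6 + 18 = 520 density bands.
Specimen A: dividing by 2 density bands per year: 520 / 2 = 260 years.
A: 990.0 mm over 260 years gives 990.0 / 260 ≈ 3.808 mm/yr.
For B, 1155.8 / 3.808 = 303.52 years; at 2 density bands per year that is 303.52 × 2 ≈ 607 density bands.

607 density bands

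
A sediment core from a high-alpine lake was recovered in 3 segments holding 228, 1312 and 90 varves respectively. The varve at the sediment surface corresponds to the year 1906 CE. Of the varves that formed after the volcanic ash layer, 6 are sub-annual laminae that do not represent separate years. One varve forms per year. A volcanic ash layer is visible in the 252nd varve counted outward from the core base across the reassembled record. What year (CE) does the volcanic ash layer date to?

Total varves = 228 + 1312 + 90 = 1630.
1630 − 252 = 1378 varves lie beyond the volcanic ash layer toward the sediment surface.
1378 − 6 false = 1372 true varves after the volcanic ash layer.
The varve at the sediment surface is 1906 CE, so the volcanic ash layer dates to 1906 − 1372 = 534 CE.

534 CE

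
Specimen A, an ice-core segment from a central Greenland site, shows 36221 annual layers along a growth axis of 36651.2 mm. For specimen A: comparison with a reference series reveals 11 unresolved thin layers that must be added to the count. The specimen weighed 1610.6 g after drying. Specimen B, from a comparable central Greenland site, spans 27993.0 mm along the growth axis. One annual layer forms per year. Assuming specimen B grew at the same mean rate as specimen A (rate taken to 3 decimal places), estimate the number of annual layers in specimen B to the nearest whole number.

Specimen A: true annual layer count = 36221 + 11 = 36232.
A: 36651.2 mm over 36232 years gives 36651.2 / 36232 ≈ 1.012 mm/year.
B spans 27993.0 / 1.012 = 27661.07 years ≈ 27661 annual layers.

27661 annual layers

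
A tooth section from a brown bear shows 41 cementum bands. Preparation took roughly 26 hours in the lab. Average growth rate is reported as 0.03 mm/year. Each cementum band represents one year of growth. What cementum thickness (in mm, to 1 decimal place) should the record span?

1.2 mm

41 years of growth are recorded.
41 years at 0.03 mm/year gives 0.03 × 41 = 1.2 mm.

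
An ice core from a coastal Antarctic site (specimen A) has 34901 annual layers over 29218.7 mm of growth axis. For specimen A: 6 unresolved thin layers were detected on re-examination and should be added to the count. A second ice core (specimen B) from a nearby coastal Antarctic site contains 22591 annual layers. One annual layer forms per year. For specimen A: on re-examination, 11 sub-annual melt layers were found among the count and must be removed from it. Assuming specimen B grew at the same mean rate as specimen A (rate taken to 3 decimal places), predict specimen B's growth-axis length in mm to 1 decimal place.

Specimen A: after corrections the count is 34901 − 11 + 6 = 34896 annual layers.
A: Extension rate ≈ 29218.7 / 34896 = 0.837 mm/year.
For B, 0.837 mm/year × 22591 years = 18908.7 mm.

18908.7 mm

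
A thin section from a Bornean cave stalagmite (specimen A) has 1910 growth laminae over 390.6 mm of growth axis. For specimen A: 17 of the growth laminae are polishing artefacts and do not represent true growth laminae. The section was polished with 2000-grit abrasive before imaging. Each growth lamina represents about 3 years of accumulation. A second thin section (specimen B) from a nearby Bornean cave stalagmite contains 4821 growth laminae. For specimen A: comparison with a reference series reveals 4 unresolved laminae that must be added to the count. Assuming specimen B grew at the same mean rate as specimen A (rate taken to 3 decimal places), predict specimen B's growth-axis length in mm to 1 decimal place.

997.9 mm

Specimen A: true growth lamina count = 1910 − 17 + 4 = 1897.
Specimen A: at 3 years per growth lamina, 1897 × 3 = 5691 years.
A: 390.6 mm over 5691 years gives 390.6 / 5691 ≈ 0.069 mm/yr.
Specimen B: at 3 years per growth lamina, 4821 × 3 = 14463 years. B's length ≈ 0.069 × 14463 = 997.9 mm.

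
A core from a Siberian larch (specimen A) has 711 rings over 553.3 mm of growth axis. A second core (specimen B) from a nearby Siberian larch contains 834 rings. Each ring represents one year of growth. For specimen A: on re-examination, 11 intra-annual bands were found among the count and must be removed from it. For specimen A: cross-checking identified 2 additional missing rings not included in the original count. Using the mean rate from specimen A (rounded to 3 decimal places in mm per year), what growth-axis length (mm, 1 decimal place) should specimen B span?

657.2 mm

Specimen A: after corrections the count is 711 − 11 + 2 = 702 rings.
A: Mean rate = 553.3 mm / 702 years ≈ 0.788 mm/yr.
For B, 0.788 mm/year × 834 years = 657.2 mm.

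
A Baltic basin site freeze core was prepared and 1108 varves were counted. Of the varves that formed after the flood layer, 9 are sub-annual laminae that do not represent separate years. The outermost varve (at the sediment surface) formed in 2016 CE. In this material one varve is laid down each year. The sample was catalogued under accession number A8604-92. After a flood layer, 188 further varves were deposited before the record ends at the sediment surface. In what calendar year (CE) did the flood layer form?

188 varves formed after the flood layer.
Removing the 9 false varves leaves 188 − 9 = 179 true varves beyond the flood layer.
Counting back 179 years from 2016 CE places the flood layer in 2016 − 179 = 1837 CE.

1837 CE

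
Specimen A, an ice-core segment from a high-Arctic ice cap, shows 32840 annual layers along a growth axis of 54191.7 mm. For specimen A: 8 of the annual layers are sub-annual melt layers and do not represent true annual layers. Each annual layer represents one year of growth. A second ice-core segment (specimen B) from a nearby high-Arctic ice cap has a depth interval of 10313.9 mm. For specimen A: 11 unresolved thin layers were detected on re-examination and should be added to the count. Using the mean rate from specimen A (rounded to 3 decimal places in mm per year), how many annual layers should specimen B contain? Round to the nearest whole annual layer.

Specimen A: adjusted count: 32840 − 8 + 11 = 32843 annual layers.
A: Mean rate = 54191.7 mm / 32843 years ≈ 1.650 mm/year.
For B, 10313.9 / 1.650 = 6250.85 years ≈ 6251 annual layers.

6251 annual layers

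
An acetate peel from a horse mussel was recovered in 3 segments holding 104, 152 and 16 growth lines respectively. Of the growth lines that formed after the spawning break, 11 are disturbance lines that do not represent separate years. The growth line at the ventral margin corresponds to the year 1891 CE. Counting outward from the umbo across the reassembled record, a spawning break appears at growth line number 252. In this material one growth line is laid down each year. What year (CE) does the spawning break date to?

Total growth lines = 104 + 152 + 16 = 272.
The spawning break sits at growth line 252 from the umbo, so 272 − 252 = 20 growth lines formed after it.
20 − 11 false = 9 true growth lines after the spawning break.
1891 − 9 = 1882 CE.

1882 CE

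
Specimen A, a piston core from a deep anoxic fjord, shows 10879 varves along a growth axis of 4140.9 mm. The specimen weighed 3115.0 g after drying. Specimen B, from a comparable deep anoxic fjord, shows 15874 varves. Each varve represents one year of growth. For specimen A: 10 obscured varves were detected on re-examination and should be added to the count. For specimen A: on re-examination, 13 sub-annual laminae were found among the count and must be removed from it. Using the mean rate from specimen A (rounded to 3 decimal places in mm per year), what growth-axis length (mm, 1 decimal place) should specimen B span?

6048.0 mm

Specimen A: correcting the raw count gives 10879 − 13 + 10 = 10876 true varves.
A: Extension rate ≈ 4140.9 / 10876 = 0.381 mm per year.
For B, 0.381 mm/year × 15874 years = 6048.0 mm.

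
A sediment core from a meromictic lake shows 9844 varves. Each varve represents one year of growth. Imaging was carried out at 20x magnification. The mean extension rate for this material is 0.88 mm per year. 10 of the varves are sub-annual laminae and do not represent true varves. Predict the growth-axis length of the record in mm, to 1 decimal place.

Adjusted count: 9844 − 10 = 9834 varves.
Length ≈ 0.88 × 9834 = 8653.9 mm.

8653.9 mm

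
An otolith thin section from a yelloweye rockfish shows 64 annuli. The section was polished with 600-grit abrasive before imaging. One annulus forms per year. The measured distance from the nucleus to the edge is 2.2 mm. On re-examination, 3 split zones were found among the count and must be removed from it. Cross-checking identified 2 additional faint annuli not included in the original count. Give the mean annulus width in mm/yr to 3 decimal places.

True annulus count = 64 − 3 + 2 = 63.
Mean rate = 2.2 mm / 63 years ≈ 0.035 mm/yr.

0.035 mm/yr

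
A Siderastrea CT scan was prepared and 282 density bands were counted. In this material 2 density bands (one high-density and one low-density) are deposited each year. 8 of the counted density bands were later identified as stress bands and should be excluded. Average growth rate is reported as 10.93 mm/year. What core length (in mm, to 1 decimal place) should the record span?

1497.4 mm

Correcting the raw count gives 282 − 8 = 274 true density bands.
With 2 density bands per year, 274 / 2 = 137 years.
137 years at 10.93 mm/year gives 10.93 × 137 = 1497.4 mm.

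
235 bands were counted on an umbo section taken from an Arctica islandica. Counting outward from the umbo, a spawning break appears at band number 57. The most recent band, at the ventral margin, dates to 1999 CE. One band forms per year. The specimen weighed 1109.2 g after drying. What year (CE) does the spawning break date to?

The spawning break sits at band 57 from the umbo, so 235 − 57 = 178 bands formed after it.
The band at the ventral margin is 1999 CE, so the spawning break dates to 1999 − 178 = 1821 CE.

1821 CE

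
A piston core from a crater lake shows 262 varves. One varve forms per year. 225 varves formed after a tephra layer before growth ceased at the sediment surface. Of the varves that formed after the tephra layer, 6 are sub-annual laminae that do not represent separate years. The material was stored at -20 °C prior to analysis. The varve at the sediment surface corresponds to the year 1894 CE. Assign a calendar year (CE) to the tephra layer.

There are 225 varves younger than the tephra layer.
Excluding 6 false varves: 225 − 6 = 219.
1894 − 219 = 1675 CE.

1675 CE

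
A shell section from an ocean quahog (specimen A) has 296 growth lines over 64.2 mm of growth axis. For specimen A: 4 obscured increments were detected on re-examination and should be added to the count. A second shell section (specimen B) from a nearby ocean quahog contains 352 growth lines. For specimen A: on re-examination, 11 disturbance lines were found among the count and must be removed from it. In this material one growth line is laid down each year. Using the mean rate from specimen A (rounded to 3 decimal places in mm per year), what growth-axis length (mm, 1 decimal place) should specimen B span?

Specimen A: correcting the raw count gives 296 − 11 + 4 = 289 true growth lines.
A: Extension rate ≈ 64.2 / 289 = 0.222 mm per year.
B's length ≈ 0.222 × 352 = 78.1 mm.

78.1 mm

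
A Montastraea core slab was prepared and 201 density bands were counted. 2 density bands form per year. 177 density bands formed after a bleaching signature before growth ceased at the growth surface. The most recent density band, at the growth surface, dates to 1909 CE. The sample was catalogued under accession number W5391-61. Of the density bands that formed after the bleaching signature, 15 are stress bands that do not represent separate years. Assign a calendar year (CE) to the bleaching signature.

There are 177 density bands younger than the bleaching signature.
Removing the 15 false density bands leaves 177 − 15 = 162 true density bands beyond the bleaching signature.
162 density bands at 2 per year is 162 / 2 = 81 years.
Counting back 81 years from 1909 CE places the bleaching signature in 1909 − 81 = 1828 CE.

1828 CE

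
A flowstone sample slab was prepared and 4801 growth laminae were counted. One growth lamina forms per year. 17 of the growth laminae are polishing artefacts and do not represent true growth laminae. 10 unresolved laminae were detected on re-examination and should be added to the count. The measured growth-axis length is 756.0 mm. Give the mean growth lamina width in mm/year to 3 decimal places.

After corrections the count is 4801 − 17 + 10 = 4794 growth laminae.
756.0 mm over 4794 years gives 756.0 / 4794 ≈ 0.158 mm/year.

0.158 mm/year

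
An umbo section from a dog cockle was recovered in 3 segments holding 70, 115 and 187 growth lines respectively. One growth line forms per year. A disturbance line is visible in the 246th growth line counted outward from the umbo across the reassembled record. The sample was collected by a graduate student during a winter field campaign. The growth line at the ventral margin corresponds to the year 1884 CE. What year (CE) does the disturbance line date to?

1758 CE

Total growth lines = 70 + 115 + 187 = 372.
The disturbance line sits at growth line 246 from the umbo, so 372 − 246 = 126 growth lines formed after it.
1884 − 126 = 1758 CE.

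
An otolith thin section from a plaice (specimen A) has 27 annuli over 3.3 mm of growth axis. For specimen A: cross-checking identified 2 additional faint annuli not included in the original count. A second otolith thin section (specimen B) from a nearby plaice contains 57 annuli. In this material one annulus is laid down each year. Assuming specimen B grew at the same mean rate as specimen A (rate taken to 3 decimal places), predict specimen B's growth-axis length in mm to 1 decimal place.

Specimen A: after corrections the count is 27 + 2 = 29 annuli.
A: Extension rate ≈ 3.3 / 29 = 0.114 mm/year.
For B, 0.114 mm/year × 57 years = 6.5 mm.

6.5 mm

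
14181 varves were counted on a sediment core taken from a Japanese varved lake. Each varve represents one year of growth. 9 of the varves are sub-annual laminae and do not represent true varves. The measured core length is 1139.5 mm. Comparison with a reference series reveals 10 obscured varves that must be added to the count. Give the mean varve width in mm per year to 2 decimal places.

0.08 mm per year

Correcting the raw count gives 14181 − 9 + 10 = 14182 true varves.
Extension rate ≈ 1139.5 / 14182 = 0.08 mm per year.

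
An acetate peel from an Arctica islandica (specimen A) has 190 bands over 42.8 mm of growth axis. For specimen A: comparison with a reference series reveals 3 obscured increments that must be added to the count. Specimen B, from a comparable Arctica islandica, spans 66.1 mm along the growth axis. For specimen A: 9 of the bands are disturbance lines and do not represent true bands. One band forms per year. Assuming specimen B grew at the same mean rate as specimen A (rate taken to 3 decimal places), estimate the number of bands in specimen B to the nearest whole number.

Specimen A: after corrections the count is 190 − 9 + 3 = 184 bands.
A: Extension rate ≈ 42.8 / 184 = 0.233 mm/year.
B spans 66.1 / 0.233 = 283.69 years ≈ 284 bands.

284 bands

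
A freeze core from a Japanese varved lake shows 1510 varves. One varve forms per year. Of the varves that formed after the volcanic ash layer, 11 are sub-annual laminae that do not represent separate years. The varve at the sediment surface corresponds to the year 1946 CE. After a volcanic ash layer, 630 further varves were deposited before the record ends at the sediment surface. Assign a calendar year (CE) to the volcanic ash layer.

630 varves post-date the volcanic ash layer.
Excluding 11 false varves: 630 − 11 = 619.
Counting back 619 years from 1946 CE places the volcanic ash layer in 1946 − 619 = 1327 CE.

1327 CE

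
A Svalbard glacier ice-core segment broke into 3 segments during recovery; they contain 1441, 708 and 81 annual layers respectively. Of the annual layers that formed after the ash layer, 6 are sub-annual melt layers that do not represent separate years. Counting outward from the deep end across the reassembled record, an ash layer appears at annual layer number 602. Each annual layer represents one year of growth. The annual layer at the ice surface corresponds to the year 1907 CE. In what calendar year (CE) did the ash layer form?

Total annual layers = 1441 + 708 + 81 = 2230.
2230 − 602 = 1628 annual layers lie beyond the ash layer toward the ice surface.
1628 − 6 false = 1622 true annual layers after the ash layer.
Counting back 1622 years from 1907 CE places the ash layer in 1907 − 1622 = 285 CE.

285 CE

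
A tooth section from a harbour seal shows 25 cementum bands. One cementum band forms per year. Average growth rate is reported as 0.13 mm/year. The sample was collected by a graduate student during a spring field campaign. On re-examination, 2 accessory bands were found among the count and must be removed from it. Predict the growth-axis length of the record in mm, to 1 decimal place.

3.0 mm

After corrections the count is 25 − 2 = 23 cementum bands.
Length ≈ 0.13 × 23 = 3.0 mm.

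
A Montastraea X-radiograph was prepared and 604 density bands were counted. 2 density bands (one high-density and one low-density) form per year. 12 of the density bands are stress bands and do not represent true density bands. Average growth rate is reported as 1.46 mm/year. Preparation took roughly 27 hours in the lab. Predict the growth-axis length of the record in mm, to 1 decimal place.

432.2 mm

After corrections the count is 604 − 12 = 592 density bands.
Dividing by 2 density bands per year: 592 / 2 = 296 years.
Length ≈ 1.46 × 296 = 432.2 mm.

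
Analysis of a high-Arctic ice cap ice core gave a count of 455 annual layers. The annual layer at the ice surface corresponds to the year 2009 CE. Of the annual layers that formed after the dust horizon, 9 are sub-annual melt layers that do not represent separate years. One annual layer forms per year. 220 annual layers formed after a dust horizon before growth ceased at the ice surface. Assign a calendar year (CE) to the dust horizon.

There are 220 annual layers younger than the dust horizon.
220 − 9 false = 211 true annual layers after the dust horizon.
The annual layer at the ice surface is 2009 CE, so the dust horizon dates to 2009 − 211 = 1798 CE.

1798 CE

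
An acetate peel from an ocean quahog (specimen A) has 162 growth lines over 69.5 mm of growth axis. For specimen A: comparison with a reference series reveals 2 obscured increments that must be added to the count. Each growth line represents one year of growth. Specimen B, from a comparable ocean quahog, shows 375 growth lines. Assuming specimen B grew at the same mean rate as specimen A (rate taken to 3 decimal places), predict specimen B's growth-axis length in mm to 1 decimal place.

Specimen A: correcting the raw count gives 162 + 2 = 164 true growth lines.
A: Extension rate ≈ 69.5 / 164 = 0.424 mm/year.
Length of B = 0.424 × 375 = 159.0 mm.

159.0 mm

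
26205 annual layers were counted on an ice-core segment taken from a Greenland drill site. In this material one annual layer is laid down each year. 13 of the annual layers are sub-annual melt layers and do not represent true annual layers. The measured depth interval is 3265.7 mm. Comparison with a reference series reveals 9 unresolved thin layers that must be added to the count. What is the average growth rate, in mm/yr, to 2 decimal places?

True annual layer count = 26205 − 13 + 9 = 26201.
3265.7 mm over 26201 years gives 3265.7 / 26201 ≈ 0.12 mm/yr.

0.12 mm/yr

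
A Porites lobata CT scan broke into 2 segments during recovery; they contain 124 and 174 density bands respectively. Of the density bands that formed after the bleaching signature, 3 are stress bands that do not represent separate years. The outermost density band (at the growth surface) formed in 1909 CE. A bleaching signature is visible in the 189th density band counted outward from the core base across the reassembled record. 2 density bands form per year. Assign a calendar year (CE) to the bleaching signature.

1856 CE

Total density bands = 124 + 174 = 298.
The bleaching signature sits at density band 189 from the core base, so 298 − 189 = 109 density bands formed after it.
109 − 3 false = 106 true density bands after the bleaching signature.
With 2 density bands per year, 106 / 2 = 53 years.
1909 − 53 = 1856 CE.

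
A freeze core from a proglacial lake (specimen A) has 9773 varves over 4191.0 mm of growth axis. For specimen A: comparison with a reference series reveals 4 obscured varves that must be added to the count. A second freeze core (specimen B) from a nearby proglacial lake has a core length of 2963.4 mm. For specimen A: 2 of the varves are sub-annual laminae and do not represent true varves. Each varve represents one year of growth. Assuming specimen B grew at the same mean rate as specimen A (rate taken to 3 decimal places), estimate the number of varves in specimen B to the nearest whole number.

Specimen A: after corrections the count is 9773 − 2 + 4 = 9775 varves.
A: 4191.0 mm over 9775 years gives 4191.0 / 9775 ≈ 0.429 mm/yr.
For B, 2963.4 / 0.429 = 6907.69 years ≈ 6908 varves.

6908 varves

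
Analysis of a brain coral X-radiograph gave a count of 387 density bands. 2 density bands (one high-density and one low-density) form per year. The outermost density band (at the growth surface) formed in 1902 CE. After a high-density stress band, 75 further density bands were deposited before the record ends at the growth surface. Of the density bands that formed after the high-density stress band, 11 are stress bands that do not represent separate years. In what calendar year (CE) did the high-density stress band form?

75 density bands formed after the high-density stress band.
Excluding 11 false density bands: 75 − 11 = 64.
With 2 density bands per year, 64 / 2 = 32 years.
Counting back 32 years from 1902 CE places the high-density stress band in 1902 − 32 = 1870 CE.

1870 CE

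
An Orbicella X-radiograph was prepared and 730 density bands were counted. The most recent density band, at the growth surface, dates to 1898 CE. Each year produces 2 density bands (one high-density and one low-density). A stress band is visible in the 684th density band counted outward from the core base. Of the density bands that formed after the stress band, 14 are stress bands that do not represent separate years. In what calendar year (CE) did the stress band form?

1882 CE

Between density band 684 and the growth surface there are 730 − 684 = 46 density bands.
Removing the 14 false density bands leaves 46 − 14 = 32 true density bands beyond the stress band.
Dividing by 2 density bands per year: 32 / 2 = 16 years.
1898 − 16 = 1882 CE.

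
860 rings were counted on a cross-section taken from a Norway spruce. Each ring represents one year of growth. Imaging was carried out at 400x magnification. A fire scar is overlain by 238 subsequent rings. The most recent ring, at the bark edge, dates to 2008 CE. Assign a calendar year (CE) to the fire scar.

1770 CE

238 rings post-date the fire scar.
The ring at the bark edge is 2008 CE, so the fire scar dates to 2008 − 238 = 1770 CE.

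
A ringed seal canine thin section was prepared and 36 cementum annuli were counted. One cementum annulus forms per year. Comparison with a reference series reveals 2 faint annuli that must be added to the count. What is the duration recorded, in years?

38 yr

Adjusted count: 36 + 2 = 38 cementum annuli.
With a one-to-one cementum annulus periodicity this is 38 years.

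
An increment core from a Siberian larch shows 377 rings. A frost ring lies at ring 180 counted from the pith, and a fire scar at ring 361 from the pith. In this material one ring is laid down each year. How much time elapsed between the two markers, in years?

181 yr

361 − 180 = 181 rings lie between the two events.
One ring per year makes the interval 181 years.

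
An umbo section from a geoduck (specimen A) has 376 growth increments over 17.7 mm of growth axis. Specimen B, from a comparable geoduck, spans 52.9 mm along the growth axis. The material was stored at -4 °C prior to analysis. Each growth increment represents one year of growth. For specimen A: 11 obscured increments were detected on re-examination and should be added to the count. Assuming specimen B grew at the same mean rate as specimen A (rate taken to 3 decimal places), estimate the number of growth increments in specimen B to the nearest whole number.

Specimen A: adjusted count: 376 + 11 = 387 growth increments.
A: Mean rate = 17.7 mm / 387 years ≈ 0.046 mm/year.
Specimen B: 52.9 mm / 0.046 mm per year = 1150.00 years ≈ 1150 growth increments.

1150 growth increments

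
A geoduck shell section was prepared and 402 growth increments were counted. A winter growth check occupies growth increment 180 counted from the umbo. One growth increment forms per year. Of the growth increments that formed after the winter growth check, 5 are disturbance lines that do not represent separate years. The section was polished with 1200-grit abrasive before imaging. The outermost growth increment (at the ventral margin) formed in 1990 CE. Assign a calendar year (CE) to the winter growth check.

1773 CE

402 − 180 = 222 growth increments lie beyond the winter growth check toward the ventral margin.
222 − 5 false = 217 true growth increments after the winter growth check.
Counting back 217 years from 1990 CE places the winter growth check in 1990 − 217 = 1773 CE.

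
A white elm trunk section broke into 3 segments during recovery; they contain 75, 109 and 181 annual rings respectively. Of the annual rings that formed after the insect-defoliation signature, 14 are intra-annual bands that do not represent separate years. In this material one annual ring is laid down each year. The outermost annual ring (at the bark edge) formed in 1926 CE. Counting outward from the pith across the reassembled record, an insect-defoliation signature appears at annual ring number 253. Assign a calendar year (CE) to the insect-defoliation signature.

Total annual rings = 75 + 109 + 181 = 365.
The insect-defoliation signature sits at annual ring 253 from the pith, so 365 − 253 = 112 annual rings formed after it.
112 − 14 false = 98 true annual rings after the insect-defoliation signature.
1926 − 98 = 1828 CE.

1828 CE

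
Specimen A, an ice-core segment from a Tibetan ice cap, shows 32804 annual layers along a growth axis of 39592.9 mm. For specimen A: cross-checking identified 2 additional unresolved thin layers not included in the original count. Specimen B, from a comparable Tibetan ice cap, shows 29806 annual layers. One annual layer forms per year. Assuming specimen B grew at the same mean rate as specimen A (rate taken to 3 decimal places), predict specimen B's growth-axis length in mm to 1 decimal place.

35975.8 mm

Specimen A: true annual layer count = 32804 + 2 = 32806.
A: Mean rate = 39592.9 mm / 32806 years ≈ 1.207 mm/year.
Length of B = 1.207 × 29806 = 35975.8 mm.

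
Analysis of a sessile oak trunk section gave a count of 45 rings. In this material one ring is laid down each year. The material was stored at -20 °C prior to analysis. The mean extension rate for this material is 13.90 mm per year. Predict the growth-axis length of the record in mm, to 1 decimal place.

625.5 mm

45 years of growth are recorded.
45 years at 13.90 mm/year gives 13.90 × 45 = 625.5 mm.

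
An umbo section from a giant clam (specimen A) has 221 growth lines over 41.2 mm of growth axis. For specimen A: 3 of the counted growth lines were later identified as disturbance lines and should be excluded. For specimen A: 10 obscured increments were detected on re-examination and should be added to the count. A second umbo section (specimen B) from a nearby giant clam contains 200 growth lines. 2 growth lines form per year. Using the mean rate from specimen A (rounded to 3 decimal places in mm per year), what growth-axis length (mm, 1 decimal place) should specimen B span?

36.1 mm

Specimen A: after corrections the count is 221 − 3 + 10 = 228 growth lines.
Specimen A: with 2 growth lines per year, 228 / 2 = 114 years.
A: 41.2 mm over 114 years gives 41.2 / 114 ≈ 0.361 mm per year.
Specimen B: with 2 growth lines per year, 200 / 2 = 100 years. For B, 0.361 mm/year × 100 years = 36.1 mm.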